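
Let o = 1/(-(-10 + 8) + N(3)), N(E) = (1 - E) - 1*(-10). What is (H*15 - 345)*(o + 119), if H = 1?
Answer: -39303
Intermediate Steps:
N(E) = 11 - E (N(E) = (1 - E) + 10 = 11 - E)
o = ⅒ (o = 1/(-(-10 + 8) + (11 - 1*3)) = 1/(-1*(-2) + (11 - 3)) = 1/(2 + 8) = 1/10 = ⅒ ≈ 0.10000)
(H*15 - 345)*(o + 119) = (1*15 - 345)*(⅒ + 119) = (15 - 345)*(1191/10) = -330*1191/10 = -39303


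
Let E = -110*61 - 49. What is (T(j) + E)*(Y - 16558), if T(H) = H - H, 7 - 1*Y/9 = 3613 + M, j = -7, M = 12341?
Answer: 1081987479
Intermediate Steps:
Y = -143523 (Y = 63 - 9*(3613 + 12341) = 63 - 9*15954 = 63 - 143586 = -143523)
T(H) = 0
E = -6759 (E = -6710 - 49 = -6759)
(T(j) + E)*(Y - 16558) = (0 - 6759)*(-143523 - 16558) = -6759*(-160081) = 1081987479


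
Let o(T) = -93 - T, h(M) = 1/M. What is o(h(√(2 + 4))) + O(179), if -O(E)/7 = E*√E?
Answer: -93 - 1253*√179 - √6/6 ≈ -16857.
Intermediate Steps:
h(M) = 1/M
O(E) = -7*E^(3/2) (O(E) = -7*E*√E = -7*E^(3/2))
o(h(√(2 + 4))) + O(179) = (-93 - 1/(√(2 + 4))) - 1253*√179 = (-93 - 1/(√6)) - 1253*√179 = (-93 - √6/6) - 1253*√179 = -93 - 1253*√179 - √6/6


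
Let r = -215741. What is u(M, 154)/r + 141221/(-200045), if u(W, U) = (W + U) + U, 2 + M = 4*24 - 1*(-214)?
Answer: -30590387481/43157908345 ≈ -0.70880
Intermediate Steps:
M = 308 (M = -2 + (4*24 - 1*(-214)) = -2 + (96 + 214) = -2 + 310 = 308)
u(W, U) = W + 2*U (u(W, U) = (U + W) + U = W + 2*U)
u(M, 154)/r + 141221/(-200045) = (308 + 2*154)/(-215741) + 141221/(-200045) = (308 + 308)*(-1/215741) + 141221*(-1/200045) = 616*(-1/215741) - 141221/200045 = -616/215741 - 141221/200045 = -30590387481/43157908345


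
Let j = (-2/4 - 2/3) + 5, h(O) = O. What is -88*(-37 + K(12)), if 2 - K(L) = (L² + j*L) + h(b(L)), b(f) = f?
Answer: 20856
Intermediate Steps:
j = 23/6 (j = (-2*¼ - 2*⅓) + 5 = (-½ - ⅔) + 5 = -7/6 + 5 = 23/6 ≈ 3.8333)
K(L) = 2 - L² - 29*L/6 (K(L) = 2 - ((L² + 23*L/6) + L) = 2 - (L² + 29*L/6) = 2 + (-L² - 29*L/6) = 2 - L² - 29*L/6)
-88*(-37 + K(12)) = -88*(-37 + (2 - 1*12² - 29/6*12)) = -88*(-37 + (2 - 1*144 - 58)) = -88*(-37 + (2 - 144 - 58)) = -88*(-37 - 200) = -88*(-237) = 20856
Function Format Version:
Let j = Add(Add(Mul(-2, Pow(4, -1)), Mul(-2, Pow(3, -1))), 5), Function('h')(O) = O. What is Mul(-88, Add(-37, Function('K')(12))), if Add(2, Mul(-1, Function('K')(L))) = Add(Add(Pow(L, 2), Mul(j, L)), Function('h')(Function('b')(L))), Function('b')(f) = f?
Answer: 20856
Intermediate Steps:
j = Rational(23, 6) (j = Add(Add(Mul(-2, Rational(1, 4)), Mul(-2, Rational(1, 3))), 5) = Add(Add(Rational(-1, 2), Rational(-2, 3)), 5) = Add(Rational(-7, 6), 5) = Rational(23, 6) ≈ 3.8333)
Function('K')(L) = Add(2, Mul(-1, Pow(L, 2)), Mul(Rational(-29, 6), L)) (Function('K')(L) = Add(2, Mul(-1, Add(Add(Pow(L, 2), Mul(Rational(23, 6), L)), L))) = Add(2, Mul(-1, Add(Pow(L, 2), Mul(Rational(29, 6), L)))) = Add(2, Add(Mul(-1, Pow(L, 2)), Mul(Rational(-29, 6), L))) = Add(2, Mul(-1, Pow(L, 2)), Mul(Rational(-29, 6), L)))
Mul(-88, Add(-37, Function('K')(12))) = Mul(-88, Add(-37, Add(2, Mul(-1, Pow(12, 2)), Mul(Rational(-29, 6), 12)))) = Mul(-88, Add(-37, Add(2, Mul(-1, 144), -58))) = Mul(-88, Add(-37, Add(2, -144, -58))) = Mul(-88, Add(-37, -200)) = Mul(-88, -237) = 20856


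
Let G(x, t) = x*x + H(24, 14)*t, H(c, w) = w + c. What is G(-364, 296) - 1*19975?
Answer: 123769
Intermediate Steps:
H(c, w) = c + w
G(x, t) = x² + 38*t (G(x, t) = x*x + (24 + 14)*t = x² + 38*t)
G(-364, 296) - 1*19975 = ((-364)² + 38*296) - 1*19975 = (132496 + 11248) - 19975 = 143744 - 19975 = 123769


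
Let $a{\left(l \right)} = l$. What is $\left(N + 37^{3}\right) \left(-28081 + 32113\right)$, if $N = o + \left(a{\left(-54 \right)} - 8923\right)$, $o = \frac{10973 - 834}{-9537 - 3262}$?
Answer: $\frac{2150672771520}{12799} \approx 1.6803 \cdot 10^{8}$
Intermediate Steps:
$o = - \frac{10139}{12799}$ ($o = \frac{10139}{-12799} = 10139 \left(- \frac{1}{12799}\right) = - \frac{10139}{12799} \approx -0.79217$)
$N = - \frac{114906762}{12799}$ ($N = - \frac{10139}{12799} - 8977 = - \frac{114906762}{12799} \approx -8977.8$)
$\left(N + 37^{3}\right) \left(-28081 + 32113\right) = \left(- \frac{114906762}{12799} + 37^{3}\right) \left(-28081 + 32113\right) = \left(- \frac{114906762}{12799} + 50653\right) 4032 = \frac{533400985}{12799} \cdot 4032 = \frac{2150672771520}{12799}$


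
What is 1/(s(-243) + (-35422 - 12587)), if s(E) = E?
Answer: -1/48252 ≈ -2.0725e-5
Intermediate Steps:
1/(s(-243) + (-35422 - 12587)) = 1/(-243 + (-35422 - 12587)) = 1/(-243 - 48009) = 1/(-48252) = -1/48252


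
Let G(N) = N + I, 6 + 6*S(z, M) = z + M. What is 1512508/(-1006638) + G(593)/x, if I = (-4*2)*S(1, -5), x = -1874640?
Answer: -13252422221/8818148880 ≈ -1.5029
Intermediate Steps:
S(z, M) = -1 + M/6 + z/6 (S(z, M) = -1 + (z + M)/6 = -1 + (M + z)/6 = -1 + (M/6 + z/6) = -1 + M/6 + z/6)
I = 40/3 (I = (-4*2)*(-1 + (⅙)*(-5) + (⅙)*1) = -8*(-1 - ⅚ + ⅙) = -8*(-5/3) = 40/3 ≈ 13.333)
G(N) = 40/3 + N (G(N) = N + 40/3 = 40/3 + N)
1512508/(-1006638) + G(593)/x = 1512508/(-1006638) + (40/3 + 593)/(-1874640) = 1512508*(-1/1006638) + (1819/3)*(-1/1874640) = -756254/503319 - 17/52560 = -13252422221/8818148880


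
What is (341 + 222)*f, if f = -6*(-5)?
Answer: 16890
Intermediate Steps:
f = 30
(341 + 222)*f = (341 + 222)*30 = 563*30 = 16890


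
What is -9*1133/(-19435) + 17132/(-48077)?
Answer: 157280749/934376495 ≈ 0.16833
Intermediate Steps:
-9*1133/(-19435) + 17132/(-48077) = -10197*(-1/19435) + 17132*(-1/48077) = 10197/19435 - 17132/48077 = 157280749/934376495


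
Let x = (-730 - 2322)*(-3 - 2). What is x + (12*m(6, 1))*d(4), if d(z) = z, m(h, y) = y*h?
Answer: 15548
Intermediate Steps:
m(h, y) = h*y
x = 15260 (x = -3052*(-5) = 15260)
x + (12*m(6, 1))*d(4) = 15260 + (12*(6*1))*4 = 15260 + (12*6)*4 = 15260 + 72*4 = 15260 + 288 = 15548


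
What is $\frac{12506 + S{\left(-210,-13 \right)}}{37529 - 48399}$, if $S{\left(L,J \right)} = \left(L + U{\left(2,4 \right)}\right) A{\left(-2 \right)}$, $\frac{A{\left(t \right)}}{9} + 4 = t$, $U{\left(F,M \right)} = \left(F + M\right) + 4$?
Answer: $- \frac{11653}{5435} \approx -2.1441$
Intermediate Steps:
$U{\left(F,M \right)} = 4 + F + M$
$A{\left(t \right)} = -36 + 9 t$
$S{\left(L,J \right)} = -540 - 54 L$ ($S{\left(L,J \right)} = \left(L + \left(4 + 2 + 4\right)\right) \left(-36 + 9 \left(-2\right)\right) = \left(L + 10\right) \left(-36 - 18\right) = \left(10 + L\right) \left(-54\right) = -540 - 54 L$)
$\frac{12506 + S{\left(-210,-13 \right)}}{37529 - 48399} = \frac{12506 - -10800}{37529 - 48399} = \frac{12506 + \left(-540 + 11340\right)}{-10870} = \left(12506 + 10800\right) \left(- \frac{1}{10870}\right) = 23306 \left(- \frac{1}{10870}\right) = - \frac{11653}{5435}$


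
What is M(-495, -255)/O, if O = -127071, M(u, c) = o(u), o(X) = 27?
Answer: -3/14119 ≈ -0.00021248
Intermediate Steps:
M(u, c) = 27
M(-495, -255)/O = 27/(-127071) = 27*(-1/127071) = -3/14119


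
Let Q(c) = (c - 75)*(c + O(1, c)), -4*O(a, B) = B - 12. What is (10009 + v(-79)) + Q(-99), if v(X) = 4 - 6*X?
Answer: 45769/2 ≈ 22885.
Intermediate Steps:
O(a, B) = 3 - B/4 (O(a, B) = -(B - 12)/4 = -(-12 + B)/4 = 3 - B/4)
Q(c) = (-75 + c)*(3 + 3*c/4) (Q(c) = (c - 75)*(c + (3 - c/4)) = (-75 + c)*(3 + 3*c/4))
(10009 + v(-79)) + Q(-99) = (10009 + (4 - 6*(-79))) + (-225 - 213/4*(-99) + (¾)*(-99)²) = (10009 + (4 + 474)) + (-225 + 21087/4 + (¾)*9801) = (10009 + 478) + (-225 + 21087/4 + 29403/4) = 10487 + 24795/2 = 45769/2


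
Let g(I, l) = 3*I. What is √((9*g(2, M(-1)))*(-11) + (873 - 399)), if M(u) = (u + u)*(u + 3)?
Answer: 2*I*√30 ≈ 10.954*I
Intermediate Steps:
M(u) = 2*u*(3 + u) (M(u) = (2*u)*(3 + u) = 2*u*(3 + u))
√((9*g(2, M(-1)))*(-11) + (873 - 399)) = √((9*(3*2))*(-11) + (873 - 399)) = √((9*6)*(-11) + 474) = √(54*(-11) + 474) = √(-594 + 474) = √(-120) = 2*I*√30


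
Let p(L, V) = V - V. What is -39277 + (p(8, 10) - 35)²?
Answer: -38052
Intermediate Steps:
p(L, V) = 0
-39277 + (p(8, 10) - 35)² = -39277 + (0 - 35)² = -39277 + (-35)² = -39277 + 1225 = -38052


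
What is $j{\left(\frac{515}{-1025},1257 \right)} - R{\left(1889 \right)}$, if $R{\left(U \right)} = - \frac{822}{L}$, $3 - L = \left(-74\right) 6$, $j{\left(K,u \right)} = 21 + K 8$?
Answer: $\frac{574839}{30545} \approx 18.819$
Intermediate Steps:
$j{\left(K,u \right)} = 21 + 8 K$
$L = 447$ ($L = 3 - \left(-74\right) 6 = 3 - -444 = 3 + 444 = 447$)
$R{\left(U \right)} = - \frac{274}{149}$ ($R{\left(U \right)} = - \frac{822}{447} = \left(-822\right) \frac{1}{447} = - \frac{274}{149}$)
$j{\left(\frac{515}{-1025},1257 \right)} - R{\left(1889 \right)} = \left(21 + 8 \frac{515}{-1025}\right) - - \frac{274}{149} = \left(21 + 8 \cdot 515 \left(- \frac{1}{1025}\right)\right) + \frac{274}{149} = \left(21 + 8 \left(- \frac{103}{205}\right)\right) + \frac{274}{149} = \left(21 - \frac{824}{205}\right) + \frac{274}{149} = \frac{3481}{205} + \frac{274}{149} = \frac{574839}{30545}$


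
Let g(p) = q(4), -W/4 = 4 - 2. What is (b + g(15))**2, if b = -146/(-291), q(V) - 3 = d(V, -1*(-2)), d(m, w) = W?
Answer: 1713481/84681 ≈ 20.235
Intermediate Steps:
W = -8 (W = -4*(4 - 2) = -4*2 = -8)
d(m, w) = -8
q(V) = -5 (q(V) = 3 - 8 = -5)
b = 146/291 (b = -146*(-1/291) = 146/291 ≈ 0.50172)
g(p) = -5
(b + g(15))**2 = (146/291 - 5)**2 = (-1309/291)**2 = 1713481/84681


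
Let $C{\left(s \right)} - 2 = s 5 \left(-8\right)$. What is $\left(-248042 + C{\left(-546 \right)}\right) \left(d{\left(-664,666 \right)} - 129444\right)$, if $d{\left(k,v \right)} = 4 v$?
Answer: $28677636000$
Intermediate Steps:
$C{\left(s \right)} = 2 - 40 s$ ($C{\left(s \right)} = 2 + s 5 \left(-8\right) = 2 + 5 s \left(-8\right) = 2 - 40 s$)
$\left(-248042 + C{\left(-546 \right)}\right) \left(d{\left(-664,666 \right)} - 129444\right) = \left(-248042 + \left(2 - -21840\right)\right) \left(4 \cdot 666 - 129444\right) = \left(-248042 + \left(2 + 21840\right)\right) \left(2664 - 129444\right) = \left(-248042 + 21842\right) \left(-126780\right) = \left(-226200\right) \left(-126780\right) = 28677636000$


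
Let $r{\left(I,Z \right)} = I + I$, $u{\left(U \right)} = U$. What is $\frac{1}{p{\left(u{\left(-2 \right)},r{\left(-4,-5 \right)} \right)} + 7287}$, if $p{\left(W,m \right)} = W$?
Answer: $\frac{1}{7285} \approx 0.00013727$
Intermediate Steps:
$r{\left(I,Z \right)} = 2 I$
$\frac{1}{p{\left(u{\left(-2 \right)},r{\left(-4,-5 \right)} \right)} + 7287} = \frac{1}{-2 + 7287} = \frac{1}{7285}$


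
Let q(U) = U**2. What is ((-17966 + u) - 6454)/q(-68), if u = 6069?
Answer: -18351/4624 ≈ -3.9686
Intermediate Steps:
((-17966 + u) - 6454)/q(-68) = ((-17966 + 6069) - 6454)/((-68)**2) = (-11897 - 6454)/4624 = -18351*1/4624 = -18351/4624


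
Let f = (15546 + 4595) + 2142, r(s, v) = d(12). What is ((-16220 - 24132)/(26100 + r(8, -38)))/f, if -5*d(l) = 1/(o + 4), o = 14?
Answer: -3631680/52342744717 ≈ -6.9383e-5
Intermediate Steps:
d(l) = -1/90 (d(l) = -1/(5*(14 + 4)) = -⅕/18 = -⅕*1/18 = -1/90)
r(s, v) = -1/90
f = 22283 (f = 20141 + 2142 = 22283)
((-16220 - 24132)/(26100 + r(8, -38)))/f = ((-16220 - 24132)/(26100 - 1/90))/22283 = -40352/2348999/90*(1/22283) = -40352*90/2348999*(1/22283) = -3631680/2348999*1/22283 = -3631680/52342744717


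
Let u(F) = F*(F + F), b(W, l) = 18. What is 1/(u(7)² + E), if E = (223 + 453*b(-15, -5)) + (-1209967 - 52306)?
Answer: -1/1244292 ≈ -8.0367e-7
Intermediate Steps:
u(F) = 2*F² (u(F) = F*(2*F) = 2*F²)
E = -1253896 (E = (223 + 453*18) + (-1209967 - 52306) = (223 + 8154) - 1262273 = 8377 - 1262273 = -1253896)
1/(u(7)² + E) = 1/((2*7²)² - 1253896) = 1/((2*49)² - 1253896) = 1/(98² - 1253896) = 1/(9604 - 1253896) = 1/(-1244292) = -1/1244292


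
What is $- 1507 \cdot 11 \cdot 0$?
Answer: $0$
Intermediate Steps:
$- 1507 \cdot 11 \cdot 0 = \left(-1507\right) 0 = 0$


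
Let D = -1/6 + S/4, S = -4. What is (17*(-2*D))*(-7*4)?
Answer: -3332/3 ≈ -1110.7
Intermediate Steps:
D = -7/6 (D = -1/6 - 4/4 = -1*⅙ - 4*¼ = -⅙ - 1 = -7/6 ≈ -1.1667)
(17*(-2*D))*(-7*4) = (17*(-2*(-7/6)))*(-7*4) = (17*(7/3))*(-28) = (119/3)*(-28) = -3332/3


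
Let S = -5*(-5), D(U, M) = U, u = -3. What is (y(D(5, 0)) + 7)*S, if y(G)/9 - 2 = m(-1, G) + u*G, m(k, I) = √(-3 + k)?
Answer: -2750 + 450*I ≈ -2750.0 + 450.0*I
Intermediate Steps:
y(G) = 18 - 27*G + 18*I (y(G) = 18 + 9*(√(-3 - 1) - 3*G) = 18 + 9*(√(-4) - 3*G) = 18 + 9*(2*I - 3*G) = 18 + 9*(-3*G + 2*I) = 18 + (-27*G + 18*I) = 18 - 27*G + 18*I)
S = 25
(y(D(5, 0)) + 7)*S = ((18 - 27*5 + 18*I) + 7)*25 = ((18 - 135 + 18*I) + 7)*25 = ((-117 + 18*I) + 7)*25 = (-110 + 18*I)*25 = -2750 + 450*I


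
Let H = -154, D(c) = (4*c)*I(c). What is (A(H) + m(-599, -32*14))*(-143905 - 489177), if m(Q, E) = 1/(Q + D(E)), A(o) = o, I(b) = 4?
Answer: 757241408758/7767 ≈ 9.7495e+7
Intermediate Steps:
D(c) = 16*c (D(c) = (4*c)*4 = 16*c)
m(Q, E) = 1/(Q + 16*E)
(A(H) + m(-599, -32*14))*(-143905 - 489177) = (-154 + 1/(-599 + 16*(-32*14)))*(-143905 - 489177) = (-154 + 1/(-599 + 16*(-448)))*(-633082) = (-154 + 1/(-599 - 7168))*(-633082) = (-154 + 1/(-7767))*(-633082) = (-154 - 1/7767)*(-633082) = -1196119/7767*(-633082) = 757241408758/7767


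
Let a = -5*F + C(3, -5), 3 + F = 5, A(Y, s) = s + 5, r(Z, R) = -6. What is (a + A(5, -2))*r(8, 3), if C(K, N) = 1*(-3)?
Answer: 60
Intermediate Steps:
A(Y, s) = 5 + s
C(K, N) = -3
F = 2 (F = -3 + 5 = 2)
a = -13 (a = -5*2 - 3 = -10 - 3 = -13)
(a + A(5, -2))*r(8, 3) = (-13 + (5 - 2))*(-6) = (-13 + 3)*(-6) = -10*(-6) = 60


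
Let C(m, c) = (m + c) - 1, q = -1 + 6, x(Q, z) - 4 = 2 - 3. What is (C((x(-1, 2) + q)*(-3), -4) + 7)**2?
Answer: 484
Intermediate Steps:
x(Q, z) = 3 (x(Q, z) = 4 + (2 - 3) = 4 - 1 = 3)
q = 5
C(m, c) = -1 + c + m (C(m, c) = (c + m) - 1 = -1 + c + m)
(C((x(-1, 2) + q)*(-3), -4) + 7)**2 = ((-1 - 4 + (3 + 5)*(-3)) + 7)**2 = ((-1 - 4 + 8*(-3)) + 7)**2 = ((-1 - 4 - 24) + 7)**2 = (-29 + 7)**2 = (-22)**2 = 484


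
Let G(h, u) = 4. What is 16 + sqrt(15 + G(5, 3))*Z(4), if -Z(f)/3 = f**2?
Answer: 16 - 48*sqrt(19) ≈ -193.23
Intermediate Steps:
Z(f) = -3*f**2
16 + sqrt(15 + G(5, 3))*Z(4) = 16 + sqrt(15 + 4)*(-3*4**2) = 16 + sqrt(19)*(-3*16) = 16 + sqrt(19)*(-48) = 16 - 48*sqrt(19)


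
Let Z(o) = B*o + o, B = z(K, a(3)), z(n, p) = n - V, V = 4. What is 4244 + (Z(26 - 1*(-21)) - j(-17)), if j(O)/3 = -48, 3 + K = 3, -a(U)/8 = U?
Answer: 4247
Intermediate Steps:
a(U) = -8*U
K = 0 (K = -3 + 3 = 0)
j(O) = -144 (j(O) = 3*(-48) = -144)
z(n, p) = -4 + n (z(n, p) = n - 1*4 = n - 4 = -4 + n)
B = -4 (B = -4 + 0 = -4)
Z(o) = -3*o (Z(o) = -4*o + o = -3*o)
4244 + (Z(26 - 1*(-21)) - j(-17)) = 4244 + (-3*(26 - 1*(-21)) - 1*(-144)) = 4244 + (-3*(26 + 21) + 144) = 4244 + (-3*47 + 144) = 4244 + (-141 + 144) = 4244 + 3 = 4247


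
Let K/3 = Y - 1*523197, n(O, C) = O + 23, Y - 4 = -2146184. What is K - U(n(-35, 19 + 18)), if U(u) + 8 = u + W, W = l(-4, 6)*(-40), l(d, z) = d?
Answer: -8008271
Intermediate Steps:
Y = -2146180 (Y = 4 - 2146184 = -2146180)
W = 160 (W = -4*(-40) = 160)
n(O, C) = 23 + O
U(u) = 152 + u (U(u) = -8 + (u + 160) = -8 + (160 + u) = 152 + u)
K = -8008131 (K = 3*(-2146180 - 1*523197) = 3*(-2146180 - 523197) = 3*(-2669377) = -8008131)
K - U(n(-35, 19 + 18)) = -8008131 - (152 + (23 - 35)) = -8008131 - (152 - 12) = -8008131 - 1*140 = -8008131 - 140 = -8008271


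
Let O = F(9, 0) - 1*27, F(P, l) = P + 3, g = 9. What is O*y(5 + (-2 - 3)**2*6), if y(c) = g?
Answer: -135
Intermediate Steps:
y(c) = 9
F(P, l) = 3 + P
O = -15 (O = (3 + 9) - 1*27 = 12 - 27 = -15)
O*y(5 + (-2 - 3)**2*6) = -15*9 = -135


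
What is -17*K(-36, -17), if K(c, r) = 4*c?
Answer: 2448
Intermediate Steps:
-17*K(-36, -17) = -68*(-36) = -17*(-144) = 2448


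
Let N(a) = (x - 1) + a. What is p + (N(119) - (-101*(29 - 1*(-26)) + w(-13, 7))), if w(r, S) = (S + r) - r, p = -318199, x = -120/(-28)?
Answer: -2187701/7 ≈ -3.1253e+5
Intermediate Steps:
x = 30/7 (x = -120*(-1/28) = 30/7 ≈ 4.2857)
w(r, S) = S
N(a) = 23/7 + a (N(a) = (30/7 - 1) + a = 23/7 + a)
p + (N(119) - (-101*(29 - 1*(-26)) + w(-13, 7))) = -318199 + ((23/7 + 119) - (-101*(29 - 1*(-26)) + 7)) = -318199 + (856/7 - (-101*(29 + 26) + 7)) = -318199 + (856/7 - (-101*55 + 7)) = -318199 + (856/7 - (-5555 + 7)) = -318199 + (856/7 - 1*(-5548)) = -318199 + (856/7 + 5548) = -318199 + 39692/7 = -2187701/7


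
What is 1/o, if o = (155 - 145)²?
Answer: 1/100 ≈ 0.010000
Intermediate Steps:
o = 100 (o = 10² = 100)
1/o = 1/100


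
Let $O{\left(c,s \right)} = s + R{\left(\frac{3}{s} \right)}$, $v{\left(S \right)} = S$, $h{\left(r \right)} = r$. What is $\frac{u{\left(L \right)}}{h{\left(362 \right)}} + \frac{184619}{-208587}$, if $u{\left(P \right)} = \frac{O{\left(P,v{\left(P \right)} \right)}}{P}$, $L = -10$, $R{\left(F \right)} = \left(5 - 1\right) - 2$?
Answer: $- \frac{166663021}{188771235} \approx -0.88288$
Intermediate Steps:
$R{\left(F \right)} = 2$ ($R{\left(F \right)} = 4 - 2 = 2$)
$O{\left(c,s \right)} = 2 + s$ ($O{\left(c,s \right)} = s + 2 = 2 + s$)
$u{\left(P \right)} = \frac{2 + P}{P}$
$\frac{u{\left(L \right)}}{h{\left(362 \right)}} + \frac{184619}{-208587} = \frac{\frac{1}{-10} \left(2 - 10\right)}{362} + \frac{184619}{-208587} = \left(- \frac{1}{10}\right) \left(-8\right) \frac{1}{362} + 184619 \left(- \frac{1}{208587}\right) = \frac{4}{5} \cdot \frac{1}{362} - \frac{184619}{208587} = \frac{2}{905} - \frac{184619}{208587} = - \frac{166663021}{188771235}$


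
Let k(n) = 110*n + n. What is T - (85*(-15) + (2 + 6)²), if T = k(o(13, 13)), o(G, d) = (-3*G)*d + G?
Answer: -53623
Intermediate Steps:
o(G, d) = G - 3*G*d (o(G, d) = -3*G*d + G = G - 3*G*d)
k(n) = 111*n
T = -54834 (T = 111*(13*(1 - 3*13)) = 111*(13*(1 - 39)) = 111*(13*(-38)) = 111*(-494) = -54834)
T - (85*(-15) + (2 + 6)²) = -54834 - (85*(-15) + (2 + 6)²) = -54834 - (-1275 + 8²) = -54834 - (-1275 + 64) = -54834 - 1*(-1211) = -54834 + 1211 = -53623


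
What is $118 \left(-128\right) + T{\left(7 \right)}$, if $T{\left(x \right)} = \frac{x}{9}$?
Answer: $- \frac{135929}{9} \approx -15103.0$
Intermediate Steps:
$T{\left(x \right)} = \frac{x}{9}$ ($T{\left(x \right)} = x \frac{1}{9} = \frac{x}{9}$)
$118 \left(-128\right) + T{\left(7 \right)} = 118 \left(-128\right) + \frac{1}{9} \cdot 7 = -15104 + \frac{7}{9} = - \frac{135929}{9}$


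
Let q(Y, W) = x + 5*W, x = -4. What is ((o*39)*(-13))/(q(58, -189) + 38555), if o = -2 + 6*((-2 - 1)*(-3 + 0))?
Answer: -13182/18803 ≈ -0.70106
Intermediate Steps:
o = 52 (o = -2 + 6*(-3*(-3)) = -2 + 6*9 = -2 + 54 = 52)
q(Y, W) = -4 + 5*W
((o*39)*(-13))/(q(58, -189) + 38555) = ((52*39)*(-13))/((-4 + 5*(-189)) + 38555) = (2028*(-13))/((-4 - 945) + 38555) = -26364/(-949 + 38555) = -26364/37606 = -26364*1/37606 = -13182/18803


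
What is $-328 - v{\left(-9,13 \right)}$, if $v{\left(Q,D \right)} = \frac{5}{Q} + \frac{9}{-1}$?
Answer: $- \frac{2866}{9} \approx -318.44$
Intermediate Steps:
$v{\left(Q,D \right)} = -9 + \frac{5}{Q}$ ($v{\left(Q,D \right)} = \frac{5}{Q} + 9 \left(-1\right) = \frac{5}{Q} - 9 = -9 + \frac{5}{Q}$)
$-328 - v{\left(-9,13 \right)} = -328 - \left(-9 + \frac{5}{-9}\right) = -328 - \left(-9 + 5 \left(- \frac{1}{9}\right)\right) = -328 - \left(-9 - \frac{5}{9}\right) = -328 - - \frac{86}{9} = -328 + \frac{86}{9} = - \frac{2866}{9}$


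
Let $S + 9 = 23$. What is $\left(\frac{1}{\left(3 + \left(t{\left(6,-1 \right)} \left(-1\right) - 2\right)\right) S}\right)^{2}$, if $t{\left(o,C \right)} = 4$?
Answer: $\frac{1}{1764} \approx 0.00056689$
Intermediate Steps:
$S = 14$ ($S = -9 + 23 = 14$)
$\left(\frac{1}{\left(3 + \left(t{\left(6,-1 \right)} \left(-1\right) - 2\right)\right) S}\right)^{2} = \left(\frac{1}{\left(3 + \left(4 \left(-1\right) - 2\right)\right) 14}\right)^{2} = \left(\frac{1}{\left(3 - 6\right) 14}\right)^{2} = \left(\frac{1}{\left(-3\right) 14}\right)^{2} = \left(\frac{1}{-42}\right)^{2} = \left(- \frac{1}{42}\right)^{2} = \frac{1}{1764}$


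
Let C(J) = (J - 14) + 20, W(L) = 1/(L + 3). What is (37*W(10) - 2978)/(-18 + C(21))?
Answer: -38677/117 ≈ -330.57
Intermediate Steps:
W(L) = 1/(3 + L)
C(J) = 6 + J (C(J) = (-14 + J) + 20 = 6 + J)
(37*W(10) - 2978)/(-18 + C(21)) = (37/(3 + 10) - 2978)/(-18 + (6 + 21)) = (37/13 - 2978)/(-18 + 27) = (37*(1/13) - 2978)/9 = (37/13 - 2978)*(⅑) = -38677/13*⅑ = -38677/117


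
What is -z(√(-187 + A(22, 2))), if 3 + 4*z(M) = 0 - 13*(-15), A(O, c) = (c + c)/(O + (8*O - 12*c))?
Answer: -48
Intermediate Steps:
A(O, c) = 2*c/(-12*c + 9*O) (A(O, c) = (2*c)/(O + (-12*c + 8*O)) = (2*c)/(-12*c + 9*O) = 2*c/(-12*c + 9*O))
z(M) = 48 (z(M) = -¾ + (0 - 13*(-15))/4 = -¾ + (0 + 195)/4 = -¾ + (¼)*195 = -¾ + 195/4 = 48)
-z(√(-187 + A(22, 2))) = -1*48 = -48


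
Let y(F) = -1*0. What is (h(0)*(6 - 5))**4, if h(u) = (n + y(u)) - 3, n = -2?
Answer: 625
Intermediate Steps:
y(F) = 0
h(u) = -5 (h(u) = (-2 + 0) - 3 = -2 - 3 = -5)
(h(0)*(6 - 5))**4 = (-5*(6 - 5))**4 = (-5*1)**4 = (-5)**4 = 625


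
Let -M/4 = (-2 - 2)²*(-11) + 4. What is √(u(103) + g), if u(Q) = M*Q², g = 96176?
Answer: 4*√462198 ≈ 2719.4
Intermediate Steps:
M = 688 (M = -4*((-2 - 2)²*(-11) + 4) = -4*((-4)²*(-11) + 4) = -4*(16*(-11) + 4) = -4*(-176 + 4) = -4*(-172) = 688)
u(Q) = 688*Q²
√(u(103) + g) = √(688*103² + 96176) = √(688*10609 + 96176) = √(7298992 + 96176) = √7395168 = 4*√462198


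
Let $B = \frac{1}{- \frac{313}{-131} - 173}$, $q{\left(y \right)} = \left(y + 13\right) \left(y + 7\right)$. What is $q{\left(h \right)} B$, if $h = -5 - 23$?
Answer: $- \frac{2751}{1490} \approx -1.8463$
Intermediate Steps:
$h = -28$
$q{\left(y \right)} = \left(7 + y\right) \left(13 + y\right)$ ($q{\left(y \right)} = \left(13 + y\right) \left(7 + y\right) = \left(7 + y\right) \left(13 + y\right)$)
$B = - \frac{131}{22350}$ ($B = \frac{1}{\left(-313\right) \left(- \frac{1}{131}\right) - 173} = \frac{1}{\frac{313}{131} - 173} = \frac{1}{- \frac{22350}{131}} = - \frac{131}{22350} \approx -0.0058613$)
$q{\left(h \right)} B = \left(91 + \left(-28\right)^{2} + 20 \left(-28\right)\right) \left(- \frac{131}{22350}\right) = \left(91 + 784 - 560\right) \left(- \frac{131}{22350}\right) = 315 \left(- \frac{131}{22350}\right) = - \frac{2751}{1490}$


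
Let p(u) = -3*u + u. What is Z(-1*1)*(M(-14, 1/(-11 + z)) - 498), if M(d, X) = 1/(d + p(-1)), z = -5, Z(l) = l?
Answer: 5977/12 ≈ 498.08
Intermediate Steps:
p(u) = -2*u
M(d, X) = 1/(2 + d) (M(d, X) = 1/(d - 2*(-1)) = 1/(d + 2) = 1/(2 + d))
Z(-1*1)*(M(-14, 1/(-11 + z)) - 498) = (-1*1)*(1/(2 - 14) - 498) = -(1/(-12) - 498) = -(-1/12 - 498) = -1*(-5977/12) = 5977/12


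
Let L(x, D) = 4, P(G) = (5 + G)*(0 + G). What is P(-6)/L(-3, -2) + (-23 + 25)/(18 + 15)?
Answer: 103/66 ≈ 1.5606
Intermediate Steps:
P(G) = G*(5 + G) (P(G) = (5 + G)*G = G*(5 + G))
P(-6)/L(-3, -2) + (-23 + 25)/(18 + 15) = (-6*(5 - 6))/4 + (-23 + 25)/(18 + 15) = (-6*(-1))/4 + 2/33 = (¼)*6 + 2*(1/33) = 3/2 + 2/33 = 103/66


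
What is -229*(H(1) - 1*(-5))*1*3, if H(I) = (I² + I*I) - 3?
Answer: -2748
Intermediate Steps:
H(I) = -3 + 2*I² (H(I) = (I² + I²) - 3 = 2*I² - 3 = -3 + 2*I²)
-229*(H(1) - 1*(-5))*1*3 = -229*((-3 + 2*1²) - 1*(-5))*1*3 = -229*((-3 + 2*1) + 5)*1*3 = -229*((-3 + 2) + 5)*1*3 = -229*(-1 + 5)*1*3 = -229*4*1*3 = -916*3 = -229*12 = -2748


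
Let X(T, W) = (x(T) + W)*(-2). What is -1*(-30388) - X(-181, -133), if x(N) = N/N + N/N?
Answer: 30126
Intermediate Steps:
x(N) = 2 (x(N) = 1 + 1 = 2)
X(T, W) = -4 - 2*W (X(T, W) = (2 + W)*(-2) = -4 - 2*W)
-1*(-30388) - X(-181, -133) = -1*(-30388) - (-4 - 2*(-133)) = 30388 - (-4 + 266) = 30388 - 1*262 = 30388 - 262 = 30126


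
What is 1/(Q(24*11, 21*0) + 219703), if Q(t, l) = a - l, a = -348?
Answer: 1/219355 ≈ 4.5588e-6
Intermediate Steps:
Q(t, l) = -348 - l
1/(Q(24*11, 21*0) + 219703) = 1/((-348 - 21*0) + 219703) = 1/((-348 - 1*0) + 219703) = 1/((-348 + 0) + 219703) = 1/(-348 + 219703) = 1/219355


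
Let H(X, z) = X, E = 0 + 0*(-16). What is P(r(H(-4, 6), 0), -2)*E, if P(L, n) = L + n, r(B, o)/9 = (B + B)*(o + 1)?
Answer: 0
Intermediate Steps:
E = 0 (E = 0 + 0 = 0)
r(B, o) = 18*B*(1 + o) (r(B, o) = 9*((B + B)*(o + 1)) = 9*((2*B)*(1 + o)) = 9*(2*B*(1 + o)) = 18*B*(1 + o))
P(r(H(-4, 6), 0), -2)*E = (18*(-4)*(1 + 0) - 2)*0 = (18*(-4)*1 - 2)*0 = (-72 - 2)*0 = -74*0 = 0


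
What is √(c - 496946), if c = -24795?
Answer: I*√521741 ≈ 722.32*I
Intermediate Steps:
√(c - 496946) = √(-24795 - 496946) = √(-521741) = I*√521741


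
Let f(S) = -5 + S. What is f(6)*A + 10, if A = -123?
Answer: -113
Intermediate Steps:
f(6)*A + 10 = (-5 + 6)*(-123) + 10 = 1*(-123) + 10 = -123 + 10 = -113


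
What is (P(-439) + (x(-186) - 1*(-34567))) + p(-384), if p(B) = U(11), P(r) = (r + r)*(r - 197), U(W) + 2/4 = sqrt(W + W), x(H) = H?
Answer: 1185577/2 + sqrt(22) ≈ 5.9279e+5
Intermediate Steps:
U(W) = -1/2 + sqrt(2)*sqrt(W) (U(W) = -1/2 + sqrt(W + W) = -1/2 + sqrt(2*W) = -1/2 + sqrt(2)*sqrt(W))
P(r) = 2*r*(-197 + r) (P(r) = (2*r)*(-197 + r) = 2*r*(-197 + r))
p(B) = -1/2 + sqrt(22) (p(B) = -1/2 + sqrt(2)*sqrt(11) = -1/2 + sqrt(22))
(P(-439) + (x(-186) - 1*(-34567))) + p(-384) = (2*(-439)*(-197 - 439) + (-186 - 1*(-34567))) + (-1/2 + sqrt(22)) = (2*(-439)*(-636) + (-186 + 34567)) + (-1/2 + sqrt(22)) = (558408 + 34381) + (-1/2 + sqrt(22)) = 592789 + (-1/2 + sqrt(22)) = 1185577/2 + sqrt(22)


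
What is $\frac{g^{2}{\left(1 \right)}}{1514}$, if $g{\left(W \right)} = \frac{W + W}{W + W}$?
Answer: $\frac{1}{1514} \approx 0.0006605$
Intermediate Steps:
$g{\left(W \right)} = 1$ ($g{\left(W \right)} = \frac{2 W}{2 W} = 2 W \frac{1}{2 W} = 1$)
$\frac{g^{2}{\left(1 \right)}}{1514} = \frac{1^{2}}{1514} = 1 \cdot \frac{1}{1514} = \frac{1}{1514}$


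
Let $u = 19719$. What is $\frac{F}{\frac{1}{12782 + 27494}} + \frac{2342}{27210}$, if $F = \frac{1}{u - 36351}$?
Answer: $- \frac{44039909}{18856530} \approx -2.3355$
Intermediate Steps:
$F = - \frac{1}{16632}$ ($F = \frac{1}{19719 - 36351} = \frac{1}{-16632} = - \frac{1}{16632} \approx -6.0125 \cdot 10^{-5}$)
$\frac{F}{\frac{1}{12782 + 27494}} + \frac{2342}{27210} = - \frac{1}{16632 \frac{1}{12782 + 27494}} + \frac{2342}{27210} = - \frac{1}{16632 \cdot \frac{1}{40276}} + 2342 \cdot \frac{1}{27210} = - \frac{\frac{1}{\frac{1}{40276}}}{16632} + \frac{1171}{13605} = \left(- \frac{1}{16632}\right) 40276 + \frac{1171}{13605} = - \frac{10069}{4158} + \frac{1171}{13605} = - \frac{44039909}{18856530}$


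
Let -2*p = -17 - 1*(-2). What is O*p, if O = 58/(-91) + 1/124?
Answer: -106515/22568 ≈ -4.7197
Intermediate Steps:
p = 15/2 (p = -(-17 - 1*(-2))/2 = -(-17 + 2)/2 = -1/2*(-15) = 15/2 ≈ 7.5000)
O = -7101/11284 (O = 58*(-1/91) + 1*(1/124) = -58/91 + 1/124 = -7101/11284 ≈ -0.62930)
O*p = -7101/11284*15/2 = -106515/22568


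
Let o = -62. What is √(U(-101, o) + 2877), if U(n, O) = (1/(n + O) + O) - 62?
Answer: √73144294/163 ≈ 52.469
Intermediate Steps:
U(n, O) = -62 + O + 1/(O + n) (U(n, O) = (1/(O + n) + O) - 62 = (O + 1/(O + n)) - 62 = -62 + O + 1/(O + n))
√(U(-101, o) + 2877) = √((1 + (-62)² - 62*(-62) - 62*(-101) - 62*(-101))/(-62 - 101) + 2877) = √((1 + 3844 + 3844 + 6262 + 6262)/(-163) + 2877) = √(-1/163*20213 + 2877) = √(-20213/163 + 2877) = √(448738/163) = √73144294/163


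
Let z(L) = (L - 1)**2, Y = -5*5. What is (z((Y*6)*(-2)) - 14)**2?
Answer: 7990035769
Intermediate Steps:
Y = -25
z(L) = (-1 + L)**2
(z((Y*6)*(-2)) - 14)**2 = ((-1 - 25*6*(-2))**2 - 14)**2 = ((-1 - 150*(-2))**2 - 14)**2 = ((-1 + 300)**2 - 14)**2 = (299**2 - 14)**2 = (89401 - 14)**2 = 89387**2 = 7990035769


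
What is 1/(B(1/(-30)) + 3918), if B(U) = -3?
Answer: 1/3915 ≈ 0.00025543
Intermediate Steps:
1/(B(1/(-30)) + 3918) = 1/(-3 + 3918) = 1/3915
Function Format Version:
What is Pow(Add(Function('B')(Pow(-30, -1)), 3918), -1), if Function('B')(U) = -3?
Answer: Rational(1, 3915) ≈ 0.00025543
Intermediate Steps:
Pow(Add(Function('B')(Pow(-30, -1)), 3918), -1) = Pow(Add(-3, 3918), -1) = Pow(3915, -1) = Rational(1, 3915)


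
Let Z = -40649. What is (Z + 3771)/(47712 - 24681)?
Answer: -36878/23031 ≈ -1.6012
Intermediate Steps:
(Z + 3771)/(47712 - 24681) = (-40649 + 3771)/(47712 - 24681) = -36878/23031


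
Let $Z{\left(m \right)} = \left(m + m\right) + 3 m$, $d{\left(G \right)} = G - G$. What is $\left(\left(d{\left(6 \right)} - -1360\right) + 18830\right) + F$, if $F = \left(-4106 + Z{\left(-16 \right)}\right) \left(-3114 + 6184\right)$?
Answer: $-12830830$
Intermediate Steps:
$d{\left(G \right)} = 0$
$Z{\left(m \right)} = 5 m$ ($Z{\left(m \right)} = 2 m + 3 m = 5 m$)
$F = -12851020$ ($F = \left(-4106 + 5 \left(-16\right)\right) \left(-3114 + 6184\right) = \left(-4106 - 80\right) 3070 = \left(-4186\right) 3070 = -12851020$)
$\left(\left(d{\left(6 \right)} - -1360\right) + 18830\right) + F = \left(\left(0 - -1360\right) + 18830\right) - 12851020 = \left(\left(0 + 1360\right) + 18830\right) - 12851020 = \left(1360 + 18830\right) - 12851020 = 20190 - 12851020 = -12830830$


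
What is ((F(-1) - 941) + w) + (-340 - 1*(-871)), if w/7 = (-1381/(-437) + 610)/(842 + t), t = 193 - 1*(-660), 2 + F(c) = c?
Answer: -101346546/246905 ≈ -410.47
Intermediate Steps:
F(c) = -2 + c
t = 853 (t = 193 + 660 = 853)
w = 625219/246905 (w = 7*((-1381/(-437) + 610)/(842 + 853)) = 7*((-1381*(-1/437) + 610)/1695) = 7*((1381/437 + 610)*(1/1695)) = 7*((267951/437)*(1/1695)) = 7*(89317/246905) = 625219/246905 ≈ 2.5322)
((F(-1) - 941) + w) + (-340 - 1*(-871)) = (((-2 - 1) - 941) + 625219/246905) + (-340 - 1*(-871)) = ((-3 - 941) + 625219/246905) + (-340 + 871) = (-944 + 625219/246905) + 531 = -232453101/246905 + 531 = -101346546/246905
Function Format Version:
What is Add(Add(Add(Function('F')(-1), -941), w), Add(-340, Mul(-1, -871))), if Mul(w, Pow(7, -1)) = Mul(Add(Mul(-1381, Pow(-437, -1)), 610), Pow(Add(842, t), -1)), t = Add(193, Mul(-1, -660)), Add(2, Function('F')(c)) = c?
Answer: Rational(-101346546, 246905) ≈ -410.47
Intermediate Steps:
Function('F')(c) = Add(-2, c)
t = 853 (t = Add(193, 660) = 853)
w = Rational(625219, 246905) (w = Mul(7, Mul(Add(Mul(-1381, Pow(-437, -1)), 610), Pow(Add(842, 853), -1))) = Mul(7, Mul(Add(Mul(-1381, Rational(-1, 437)), 610), Pow(1695, -1))) = Mul(7, Mul(Add(Rational(1381, 437), 610), Rational(1, 1695))) = Mul(7, Mul(Rational(267951, 437), Rational(1, 1695))) = Mul(7, Rational(89317, 246905)) = Rational(625219, 246905) ≈ 2.5322)
Add(Add(Add(Function('F')(-1), -941), w), Add(-340, Mul(-1, -871))) = Add(Add(Add(Add(-2, -1), -941), Rational(625219, 246905)), Add(-340, Mul(-1, -871))) = Add(Add(Add(-3, -941), Rational(625219, 246905)), Add(-340, 871)) = Add(Add(-944, Rational(625219, 246905)), 531) = Add(Rational(-232453101, 246905), 531) = Rational(-101346546, 246905)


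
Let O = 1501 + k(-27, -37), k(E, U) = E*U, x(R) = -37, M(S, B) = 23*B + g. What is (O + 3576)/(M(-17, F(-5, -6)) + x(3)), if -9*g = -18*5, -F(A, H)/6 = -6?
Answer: 6076/801 ≈ 7.5855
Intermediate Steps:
F(A, H) = 36 (F(A, H) = -6*(-6) = 36)
g = 10 (g = -(-2)*5 = -⅑*(-90) = 10)
M(S, B) = 10 + 23*B (M(S, B) = 23*B + 10 = 10 + 23*B)
O = 2500 (O = 1501 - 27*(-37) = 1501 + 999 = 2500)
(O + 3576)/(M(-17, F(-5, -6)) + x(3)) = (2500 + 3576)/((10 + 23*36) - 37) = 6076/((10 + 828) - 37) = 6076/(838 - 37) = 6076/801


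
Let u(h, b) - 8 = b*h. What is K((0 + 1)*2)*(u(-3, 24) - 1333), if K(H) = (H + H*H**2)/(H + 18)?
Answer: -1397/2 ≈ -698.50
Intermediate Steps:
u(h, b) = 8 + b*h
K(H) = (H + H**3)/(18 + H)
K((0 + 1)*2)*(u(-3, 24) - 1333) = (((0 + 1)*2 + ((0 + 1)*2)**3)/(18 + (0 + 1)*2))*((8 + 24*(-3)) - 1333) = ((1*2 + (1*2)**3)/(18 + 1*2))*((8 - 72) - 1333) = ((2 + 2**3)/(18 + 2))*(-64 - 1333) = ((2 + 8)/20)*(-1397) = ((1/20)*10)*(-1397) = (1/2)*(-1397) = -1397/2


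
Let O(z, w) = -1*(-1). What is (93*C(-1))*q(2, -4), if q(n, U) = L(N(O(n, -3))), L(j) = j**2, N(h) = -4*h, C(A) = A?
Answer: -1488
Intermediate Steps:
O(z, w) = 1
q(n, U) = 16 (q(n, U) = (-4*1)**2 = (-4)**2 = 16)
(93*C(-1))*q(2, -4) = (93*(-1))*16 = -93*16 = -1488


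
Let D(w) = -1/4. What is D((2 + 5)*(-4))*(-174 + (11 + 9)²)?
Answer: -113/2 ≈ -56.500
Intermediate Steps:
D(w) = -¼ (D(w) = -1*¼ = -¼)
D((2 + 5)*(-4))*(-174 + (11 + 9)²) = -(-174 + (11 + 9)²)/4 = -(-174 + 20²)/4 = -(-174 + 400)/4 = -¼*226 = -113/2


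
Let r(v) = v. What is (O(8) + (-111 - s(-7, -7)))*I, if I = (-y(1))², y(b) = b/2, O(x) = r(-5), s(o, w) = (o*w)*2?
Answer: -107/2 ≈ -53.500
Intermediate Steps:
s(o, w) = 2*o*w
O(x) = -5
y(b) = b/2 (y(b) = b*(½) = b/2)
I = ¼ (I = (-1/2)² = (-1*½)² = (-½)² = ¼ ≈ 0.25000)
(O(8) + (-111 - s(-7, -7)))*I = (-5 + (-111 - 2*(-7)*(-7)))*(¼) = (-5 + (-111 - 1*98))*(¼) = (-5 + (-111 - 98))*(¼) = (-5 - 209)*(¼) = -214*¼ = -107/2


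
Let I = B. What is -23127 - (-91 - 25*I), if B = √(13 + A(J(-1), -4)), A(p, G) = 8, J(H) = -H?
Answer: -23036 + 25*√21 ≈ -22921.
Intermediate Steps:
B = √21 (B = √(13 + 8) = √21 ≈ 4.5826)
I = √21 ≈ 4.5826
-23127 - (-91 - 25*I) = -23127 - (-91 - 25*√21) = -23127 + (91 + 25*√21) = -23036 + 25*√21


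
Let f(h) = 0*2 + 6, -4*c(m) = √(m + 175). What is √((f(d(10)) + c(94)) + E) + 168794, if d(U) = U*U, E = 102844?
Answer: 168794 + √(411400 - √269)/2 ≈ 1.6911e+5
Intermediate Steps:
c(m) = -√(175 + m)/4 (c(m) = -√(m + 175)/4 = -√(175 + m)/4)
d(U) = U²
f(h) = 6 (f(h) = 0 + 6 = 6)
√((f(d(10)) + c(94)) + E) + 168794 = √((6 - √(175 + 94)/4) + 102844) + 168794 = √((6 - √269/4) + 102844) + 168794 = √(102850 - √269/4) + 168794 = 168794 + √(102850 - √269/4)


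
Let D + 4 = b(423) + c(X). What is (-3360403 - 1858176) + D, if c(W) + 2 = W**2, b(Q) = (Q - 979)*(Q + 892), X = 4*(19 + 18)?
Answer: -5927821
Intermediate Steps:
X = 148 (X = 4*37 = 148)
b(Q) = (-979 + Q)*(892 + Q)
c(W) = -2 + W**2
D = -709242 (D = -4 + ((-873268 + 423**2 - 87*423) + (-2 + 148**2)) = -4 + ((-873268 + 178929 - 36801) + (-2 + 21904)) = -4 + (-731140 + 21902) = -4 - 709238 = -709242)
(-3360403 - 1858176) + D = (-3360403 - 1858176) - 709242 = -5218579 - 709242 = -5927821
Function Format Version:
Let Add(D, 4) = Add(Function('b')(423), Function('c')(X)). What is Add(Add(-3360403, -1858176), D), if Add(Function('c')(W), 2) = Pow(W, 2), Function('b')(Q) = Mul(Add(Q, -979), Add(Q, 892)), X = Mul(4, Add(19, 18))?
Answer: -5927821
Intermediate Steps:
X = 148 (X = Mul(4, 37) = 148)
Function('b')(Q) = Mul(Add(-979, Q), Add(892, Q))
Function('c')(W) = Add(-2, Pow(W, 2))
D = -709242 (D = Add(-4, Add(Add(-873268, Pow(423, 2), Mul(-87, 423)), Add(-2, Pow(148, 2)))) = Add(-4, Add(Add(-873268, 178929, -36801), Add(-2, 21904))) = Add(-4, Add(-731140, 21902)) = Add(-4, -709238) = -709242)
Add(Add(-3360403, -1858176), D) = Add(Add(-3360403, -1858176), -709242) = Add(-5218579, -709242) = -5927821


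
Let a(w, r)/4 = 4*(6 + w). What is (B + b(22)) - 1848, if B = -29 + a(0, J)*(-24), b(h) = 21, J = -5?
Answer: -4160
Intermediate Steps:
a(w, r) = 96 + 16*w (a(w, r) = 4*(4*(6 + w)) = 4*(24 + 4*w) = 96 + 16*w)
B = -2333 (B = -29 + (96 + 16*0)*(-24) = -29 + (96 + 0)*(-24) = -29 + 96*(-24) = -29 - 2304 = -2333)
(B + b(22)) - 1848 = (-2333 + 21) - 1848 = -2312 - 1848 = -4160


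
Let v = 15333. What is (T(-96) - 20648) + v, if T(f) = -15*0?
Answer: -5315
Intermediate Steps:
T(f) = 0
(T(-96) - 20648) + v = (0 - 20648) + 15333 = -20648 + 15333 = -5315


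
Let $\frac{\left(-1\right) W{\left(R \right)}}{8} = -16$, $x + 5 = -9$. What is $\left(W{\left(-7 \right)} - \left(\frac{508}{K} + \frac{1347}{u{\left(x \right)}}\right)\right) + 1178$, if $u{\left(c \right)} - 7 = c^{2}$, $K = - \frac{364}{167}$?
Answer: $\frac{4044084}{2639} \approx 1532.4$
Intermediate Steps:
$x = -14$ ($x = -5 - 9 = -14$)
$W{\left(R \right)} = 128$ ($W{\left(R \right)} = \left(-8\right) \left(-16\right) = 128$)
$K = - \frac{364}{167}$ ($K = \left(-364\right) \frac{1}{167} = - \frac{364}{167} \approx -2.1796$)
$u{\left(c \right)} = 7 + c^{2}$
$\left(W{\left(-7 \right)} - \left(\frac{508}{K} + \frac{1347}{u{\left(x \right)}}\right)\right) + 1178 = \left(128 - \left(- \frac{21209}{91} + \frac{1347}{7 + \left(-14\right)^{2}}\right)\right) + 1178 = \left(128 - \left(- \frac{21209}{91} + \frac{1347}{7 + 196}\right)\right) + 1178 = \left(128 + \left(- \frac{1347}{203} + \frac{21209}{91}\right)\right) + 1178 = \left(128 + \frac{597550}{2639}\right) + 1178 = \frac{935342}{2639} + 1178 = \frac{4044084}{2639}$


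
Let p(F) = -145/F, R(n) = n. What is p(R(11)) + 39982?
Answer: 439657/11 ≈ 39969.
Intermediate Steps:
p(R(11)) + 39982 = -145/11 + 39982 = 439657/11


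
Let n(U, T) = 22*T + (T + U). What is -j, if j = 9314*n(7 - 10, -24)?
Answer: 5169270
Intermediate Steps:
n(U, T) = U + 23*T
j = -5169270 (j = 9314*((7 - 10) + 23*(-24)) = 9314*(-3 - 552) = 9314*(-555) = -5169270)
-j = -1*(-5169270) = 5169270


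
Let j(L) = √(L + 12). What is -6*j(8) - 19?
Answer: -19 - 12*√5 ≈ -45.833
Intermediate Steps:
j(L) = √(12 + L)
-6*j(8) - 19 = -6*√(12 + 8) - 19 = -12*√5 - 19 = -19 - 12*√5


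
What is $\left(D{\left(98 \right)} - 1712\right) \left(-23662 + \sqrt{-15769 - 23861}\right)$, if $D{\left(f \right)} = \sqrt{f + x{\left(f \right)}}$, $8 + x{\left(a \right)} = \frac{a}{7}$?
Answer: $2 \left(856 - \sqrt{26}\right) \left(23662 - i \sqrt{39630}\right) \approx 4.0268 \cdot 10^{7} - 3.3878 \cdot 10^{5} i$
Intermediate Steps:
$x{\left(a \right)} = -8 + \frac{a}{7}$
$D{\left(f \right)} = \sqrt{-8 + \frac{8 f}{7}}$ ($D{\left(f \right)} = \sqrt{f + \left(-8 + \frac{f}{7}\right)} = \sqrt{-8 + \frac{8 f}{7}}$)
$\left(D{\left(98 \right)} - 1712\right) \left(-23662 + \sqrt{-15769 - 23861}\right) = \left(\frac{2 \sqrt{-98 + 14 \cdot 98}}{7} - 1712\right) \left(-23662 + \sqrt{-15769 - 23861}\right) = \left(\frac{2 \sqrt{-98 + 1372}}{7} - 1712\right) \left(-23662 + \sqrt{-39630}\right) = \left(\frac{2 \sqrt{1274}}{7} - 1712\right) \left(-23662 + i \sqrt{39630}\right) = \left(\frac{2 \cdot 7 \sqrt{26}}{7} - 1712\right) \left(-23662 + i \sqrt{39630}\right) = \left(2 \sqrt{26} - 1712\right) \left(-23662 + i \sqrt{39630}\right) = \left(-1712 + 2 \sqrt{26}\right) \left(-23662 + i \sqrt{39630}\right) = \left(-23662 + i \sqrt{39630}\right) \left(-1712 + 2 \sqrt{26}\right)$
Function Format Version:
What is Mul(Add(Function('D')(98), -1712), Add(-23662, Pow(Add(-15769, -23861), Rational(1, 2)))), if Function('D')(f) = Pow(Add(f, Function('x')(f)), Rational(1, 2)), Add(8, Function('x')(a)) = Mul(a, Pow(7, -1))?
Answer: Mul(2, Add(856, Mul(-1, Pow(26, Rational(1, 2)))), Add(23662, Mul(-1, I, Pow(39630, Rational(1, 2))))) ≈ Add(4.0268e+7, Mul(-3.3878e+5, I))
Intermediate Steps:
Function('x')(a) = Add(-8, Mul(Rational(1, 7), a)) (Function('x')(a) = Add(-8, Mul(a, Pow(7, -1))) = Add(-8, Mul(a, Rational(1, 7))) = Add(-8, Mul(Rational(1, 7), a)))
Function('D')(f) = Pow(Add(-8, Mul(Rational(8, 7), f)), Rational(1, 2)) (Function('D')(f) = Pow(Add(f, Add(-8, Mul(Rational(1, 7), f))), Rational(1, 2)) = Pow(Add(-8, Mul(Rational(8, 7), f)), Rational(1, 2)))
Mul(Add(Function('D')(98), -1712), Add(-23662, Pow(Add(-15769, -23861), Rational(1, 2)))) = Mul(Add(Mul(Rational(2, 7), Pow(Add(-98, Mul(14, 98)), Rational(1, 2))), -1712), Add(-23662, Pow(Add(-15769, -23861), Rational(1, 2)))) = Mul(Add(Mul(Rational(2, 7), Pow(Add(-98, 1372), Rational(1, 2))), -1712), Add(-23662, Pow(-39630, Rational(1, 2)))) = Mul(Add(Mul(Rational(2, 7), Pow(1274, Rational(1, 2))), -1712), Add(-23662, Mul(I, Pow(39630, Rational(1, 2))))) = Mul(Add(Mul(Rational(2, 7), Mul(7, Pow(26, Rational(1, 2)))), -1712), Add(-23662, Mul(I, Pow(39630, Rational(1, 2))))) = Mul(Add(Mul(2, Pow(26, Rational(1, 2))), -1712), Add(-23662, Mul(I, Pow(39630, Rational(1, 2))))) = Mul(Add(-1712, Mul(2, Pow(26, Rational(1, 2)))), Add(-23662, Mul(I, Pow(39630, Rational(1, 2))))) = Mul(Add(-23662, Mul(I, Pow(39630, Rational(1, 2)))), Add(-1712, Mul(2, Pow(26, Rational(1, 2)))))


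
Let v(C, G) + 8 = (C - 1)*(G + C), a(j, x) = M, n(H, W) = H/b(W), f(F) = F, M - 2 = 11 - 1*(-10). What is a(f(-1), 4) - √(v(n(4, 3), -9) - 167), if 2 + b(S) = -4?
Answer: 23 - I*√1430/3 ≈ 23.0 - 12.605*I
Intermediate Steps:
b(S) = -6 (b(S) = -2 - 4 = -6)
M = 23 (M = 2 + (11 - 1*(-10)) = 2 + (11 + 10) = 2 + 21 = 23)
n(H, W) = -H/6 (n(H, W) = H/(-6) = H*(-⅙) = -H/6)
a(j, x) = 23
v(C, G) = -8 + (-1 + C)*(C + G) (v(C, G) = -8 + (C - 1)*(G + C) = -8 + (-1 + C)*(C + G))
a(f(-1), 4) - √(v(n(4, 3), -9) - 167) = 23 - √((-8 + (-⅙*4)² - (-1)*4/6 - 1*(-9) - ⅙*4*(-9)) - 167) = 23 - √((-8 + (-⅔)² - 1*(-⅔) + 9 - ⅔*(-9)) - 167) = 23 - √((-8 + 4/9 + ⅔ + 9 + 6) - 167) = 23 - √(73/9 - 167) = 23 - √(-1430/9) = 23 - I*√1430/3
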